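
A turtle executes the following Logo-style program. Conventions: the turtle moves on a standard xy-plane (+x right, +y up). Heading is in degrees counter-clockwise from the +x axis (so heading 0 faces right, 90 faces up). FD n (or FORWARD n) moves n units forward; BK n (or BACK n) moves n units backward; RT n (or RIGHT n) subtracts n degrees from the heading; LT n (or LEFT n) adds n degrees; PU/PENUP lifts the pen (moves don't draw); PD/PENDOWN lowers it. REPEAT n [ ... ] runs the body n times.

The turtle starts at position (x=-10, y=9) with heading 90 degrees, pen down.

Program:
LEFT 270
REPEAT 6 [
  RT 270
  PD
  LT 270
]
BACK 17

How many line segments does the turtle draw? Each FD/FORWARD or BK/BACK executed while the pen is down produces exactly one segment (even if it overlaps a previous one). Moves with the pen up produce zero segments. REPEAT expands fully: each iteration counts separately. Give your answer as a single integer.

Executing turtle program step by step:
Start: pos=(-10,9), heading=90, pen down
LT 270: heading 90 -> 0
REPEAT 6 [
  -- iteration 1/6 --
  RT 270: heading 0 -> 90
  PD: pen down
  LT 270: heading 90 -> 0
  -- iteration 2/6 --
  RT 270: heading 0 -> 90
  PD: pen down
  LT 270: heading 90 -> 0
  -- iteration 3/6 --
  RT 270: heading 0 -> 90
  PD: pen down
  LT 270: heading 90 -> 0
  -- iteration 4/6 --
  RT 270: heading 0 -> 90
  PD: pen down
  LT 270: heading 90 -> 0
  -- iteration 5/6 --
  RT 270: heading 0 -> 90
  PD: pen down
  LT 270: heading 90 -> 0
  -- iteration 6/6 --
  RT 270: heading 0 -> 90
  PD: pen down
  LT 270: heading 90 -> 0
]
BK 17: (-10,9) -> (-27,9) [heading=0, draw]
Final: pos=(-27,9), heading=0, 1 segment(s) drawn
Segments drawn: 1

Answer: 1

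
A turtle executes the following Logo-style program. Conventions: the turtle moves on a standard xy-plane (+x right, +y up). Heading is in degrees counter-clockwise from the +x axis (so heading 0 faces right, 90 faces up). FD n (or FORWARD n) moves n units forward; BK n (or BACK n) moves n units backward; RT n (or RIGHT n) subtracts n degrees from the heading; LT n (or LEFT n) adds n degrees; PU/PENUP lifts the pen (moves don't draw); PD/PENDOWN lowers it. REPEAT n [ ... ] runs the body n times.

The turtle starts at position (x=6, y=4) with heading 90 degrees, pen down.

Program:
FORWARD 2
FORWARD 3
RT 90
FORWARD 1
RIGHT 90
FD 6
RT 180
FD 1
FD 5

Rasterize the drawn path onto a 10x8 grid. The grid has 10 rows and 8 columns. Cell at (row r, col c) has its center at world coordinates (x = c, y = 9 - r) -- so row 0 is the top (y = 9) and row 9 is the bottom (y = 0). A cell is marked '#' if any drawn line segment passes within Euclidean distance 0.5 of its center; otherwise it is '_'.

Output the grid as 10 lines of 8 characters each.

Answer: ______##
______##
______##
______##
______##
______##
_______#
________
________
________

Derivation:
Segment 0: (6,4) -> (6,6)
Segment 1: (6,6) -> (6,9)
Segment 2: (6,9) -> (7,9)
Segment 3: (7,9) -> (7,3)
Segment 4: (7,3) -> (7,4)
Segment 5: (7,4) -> (7,9)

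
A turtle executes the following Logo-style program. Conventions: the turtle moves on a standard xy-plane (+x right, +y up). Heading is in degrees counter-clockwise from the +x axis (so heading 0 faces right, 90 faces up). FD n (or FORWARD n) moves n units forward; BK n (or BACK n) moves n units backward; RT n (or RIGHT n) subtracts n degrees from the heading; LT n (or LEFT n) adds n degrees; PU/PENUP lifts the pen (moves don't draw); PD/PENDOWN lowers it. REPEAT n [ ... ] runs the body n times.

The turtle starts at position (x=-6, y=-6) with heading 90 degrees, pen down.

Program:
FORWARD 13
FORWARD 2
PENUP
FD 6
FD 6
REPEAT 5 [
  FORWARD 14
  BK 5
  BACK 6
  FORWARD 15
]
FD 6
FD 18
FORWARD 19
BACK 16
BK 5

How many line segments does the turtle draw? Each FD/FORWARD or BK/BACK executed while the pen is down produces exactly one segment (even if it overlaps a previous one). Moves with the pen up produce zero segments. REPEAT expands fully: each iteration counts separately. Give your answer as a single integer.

Executing turtle program step by step:
Start: pos=(-6,-6), heading=90, pen down
FD 13: (-6,-6) -> (-6,7) [heading=90, draw]
FD 2: (-6,7) -> (-6,9) [heading=90, draw]
PU: pen up
FD 6: (-6,9) -> (-6,15) [heading=90, move]
FD 6: (-6,15) -> (-6,21) [heading=90, move]
REPEAT 5 [
  -- iteration 1/5 --
  FD 14: (-6,21) -> (-6,35) [heading=90, move]
  BK 5: (-6,35) -> (-6,30) [heading=90, move]
  BK 6: (-6,30) -> (-6,24) [heading=90, move]
  FD 15: (-6,24) -> (-6,39) [heading=90, move]
  -- iteration 2/5 --
  FD 14: (-6,39) -> (-6,53) [heading=90, move]
  BK 5: (-6,53) -> (-6,48) [heading=90, move]
  BK 6: (-6,48) -> (-6,42) [heading=90, move]
  FD 15: (-6,42) -> (-6,57) [heading=90, move]
  -- iteration 3/5 --
  FD 14: (-6,57) -> (-6,71) [heading=90, move]
  BK 5: (-6,71) -> (-6,66) [heading=90, move]
  BK 6: (-6,66) -> (-6,60) [heading=90, move]
  FD 15: (-6,60) -> (-6,75) [heading=90, move]
  -- iteration 4/5 --
  FD 14: (-6,75) -> (-6,89) [heading=90, move]
  BK 5: (-6,89) -> (-6,84) [heading=90, move]
  BK 6: (-6,84) -> (-6,78) [heading=90, move]
  FD 15: (-6,78) -> (-6,93) [heading=90, move]
  -- iteration 5/5 --
  FD 14: (-6,93) -> (-6,107) [heading=90, move]
  BK 5: (-6,107) -> (-6,102) [heading=90, move]
  BK 6: (-6,102) -> (-6,96) [heading=90, move]
  FD 15: (-6,96) -> (-6,111) [heading=90, move]
]
FD 6: (-6,111) -> (-6,117) [heading=90, move]
FD 18: (-6,117) -> (-6,135) [heading=90, move]
FD 19: (-6,135) -> (-6,154) [heading=90, move]
BK 16: (-6,154) -> (-6,138) [heading=90, move]
BK 5: (-6,138) -> (-6,133) [heading=90, move]
Final: pos=(-6,133), heading=90, 2 segment(s) drawn
Segments drawn: 2

Answer: 2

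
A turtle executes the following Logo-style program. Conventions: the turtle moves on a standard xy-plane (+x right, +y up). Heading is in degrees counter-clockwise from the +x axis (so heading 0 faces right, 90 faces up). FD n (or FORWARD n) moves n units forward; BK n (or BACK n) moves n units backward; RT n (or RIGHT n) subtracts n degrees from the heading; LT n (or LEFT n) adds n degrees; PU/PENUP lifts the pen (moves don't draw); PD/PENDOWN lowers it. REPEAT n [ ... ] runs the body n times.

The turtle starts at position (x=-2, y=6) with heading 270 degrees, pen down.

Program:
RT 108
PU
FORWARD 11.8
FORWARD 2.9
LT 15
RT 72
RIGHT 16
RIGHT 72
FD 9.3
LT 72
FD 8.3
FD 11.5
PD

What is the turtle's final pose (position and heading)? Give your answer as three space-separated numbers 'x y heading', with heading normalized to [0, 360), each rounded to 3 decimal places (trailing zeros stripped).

Answer: -6.741 33.059 89

Derivation:
Executing turtle program step by step:
Start: pos=(-2,6), heading=270, pen down
RT 108: heading 270 -> 162
PU: pen up
FD 11.8: (-2,6) -> (-13.222,9.646) [heading=162, move]
FD 2.9: (-13.222,9.646) -> (-15.981,10.543) [heading=162, move]
LT 15: heading 162 -> 177
RT 72: heading 177 -> 105
RT 16: heading 105 -> 89
RT 72: heading 89 -> 17
FD 9.3: (-15.981,10.543) -> (-7.087,13.262) [heading=17, move]
LT 72: heading 17 -> 89
FD 8.3: (-7.087,13.262) -> (-6.942,21.56) [heading=89, move]
FD 11.5: (-6.942,21.56) -> (-6.741,33.059) [heading=89, move]
PD: pen down
Final: pos=(-6.741,33.059), heading=89, 0 segment(s) drawn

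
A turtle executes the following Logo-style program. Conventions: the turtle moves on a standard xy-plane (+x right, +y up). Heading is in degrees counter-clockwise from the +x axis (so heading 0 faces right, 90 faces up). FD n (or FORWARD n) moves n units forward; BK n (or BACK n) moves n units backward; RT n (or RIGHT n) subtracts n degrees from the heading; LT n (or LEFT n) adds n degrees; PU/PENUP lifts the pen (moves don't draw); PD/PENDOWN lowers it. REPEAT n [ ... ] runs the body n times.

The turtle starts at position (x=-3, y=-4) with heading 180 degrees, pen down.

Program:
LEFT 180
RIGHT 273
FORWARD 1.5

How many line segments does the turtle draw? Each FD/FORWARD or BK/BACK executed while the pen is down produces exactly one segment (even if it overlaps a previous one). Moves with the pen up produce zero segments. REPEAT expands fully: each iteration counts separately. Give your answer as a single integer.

Answer: 1

Derivation:
Executing turtle program step by step:
Start: pos=(-3,-4), heading=180, pen down
LT 180: heading 180 -> 0
RT 273: heading 0 -> 87
FD 1.5: (-3,-4) -> (-2.921,-2.502) [heading=87, draw]
Final: pos=(-2.921,-2.502), heading=87, 1 segment(s) drawn
Segments drawn: 1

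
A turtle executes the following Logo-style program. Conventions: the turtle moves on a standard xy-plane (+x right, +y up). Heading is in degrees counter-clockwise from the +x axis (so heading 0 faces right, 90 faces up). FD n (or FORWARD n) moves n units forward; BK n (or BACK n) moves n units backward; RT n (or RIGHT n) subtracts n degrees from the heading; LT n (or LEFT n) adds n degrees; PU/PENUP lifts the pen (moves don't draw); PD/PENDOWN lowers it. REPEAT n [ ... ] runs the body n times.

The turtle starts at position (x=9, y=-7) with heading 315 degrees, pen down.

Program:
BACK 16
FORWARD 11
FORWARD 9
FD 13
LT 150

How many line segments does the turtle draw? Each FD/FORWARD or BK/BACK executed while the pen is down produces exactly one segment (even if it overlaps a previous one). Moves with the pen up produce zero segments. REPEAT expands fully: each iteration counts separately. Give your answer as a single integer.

Answer: 4

Derivation:
Executing turtle program step by step:
Start: pos=(9,-7), heading=315, pen down
BK 16: (9,-7) -> (-2.314,4.314) [heading=315, draw]
FD 11: (-2.314,4.314) -> (5.464,-3.464) [heading=315, draw]
FD 9: (5.464,-3.464) -> (11.828,-9.828) [heading=315, draw]
FD 13: (11.828,-9.828) -> (21.021,-19.021) [heading=315, draw]
LT 150: heading 315 -> 105
Final: pos=(21.021,-19.021), heading=105, 4 segment(s) drawn
Segments drawn: 4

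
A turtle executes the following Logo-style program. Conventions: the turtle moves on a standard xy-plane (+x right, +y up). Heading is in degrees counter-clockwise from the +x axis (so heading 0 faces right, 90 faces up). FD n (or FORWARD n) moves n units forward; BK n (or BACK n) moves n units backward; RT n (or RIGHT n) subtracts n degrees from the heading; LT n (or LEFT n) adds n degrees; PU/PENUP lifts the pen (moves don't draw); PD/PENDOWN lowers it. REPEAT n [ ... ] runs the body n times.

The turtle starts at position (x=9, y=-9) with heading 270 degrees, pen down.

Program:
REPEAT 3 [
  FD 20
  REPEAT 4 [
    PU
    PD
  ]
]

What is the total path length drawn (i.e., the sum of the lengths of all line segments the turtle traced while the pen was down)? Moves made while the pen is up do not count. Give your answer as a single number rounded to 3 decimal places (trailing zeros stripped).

Executing turtle program step by step:
Start: pos=(9,-9), heading=270, pen down
REPEAT 3 [
  -- iteration 1/3 --
  FD 20: (9,-9) -> (9,-29) [heading=270, draw]
  REPEAT 4 [
    -- iteration 1/4 --
    PU: pen up
    PD: pen down
    -- iteration 2/4 --
    PU: pen up
    PD: pen down
    -- iteration 3/4 --
    PU: pen up
    PD: pen down
    -- iteration 4/4 --
    PU: pen up
    PD: pen down
  ]
  -- iteration 2/3 --
  FD 20: (9,-29) -> (9,-49) [heading=270, draw]
  REPEAT 4 [
    -- iteration 1/4 --
    PU: pen up
    PD: pen down
    -- iteration 2/4 --
    PU: pen up
    PD: pen down
    -- iteration 3/4 --
    PU: pen up
    PD: pen down
    -- iteration 4/4 --
    PU: pen up
    PD: pen down
  ]
  -- iteration 3/3 --
  FD 20: (9,-49) -> (9,-69) [heading=270, draw]
  REPEAT 4 [
    -- iteration 1/4 --
    PU: pen up
    PD: pen down
    -- iteration 2/4 --
    PU: pen up
    PD: pen down
    -- iteration 3/4 --
    PU: pen up
    PD: pen down
    -- iteration 4/4 --
    PU: pen up
    PD: pen down
  ]
]
Final: pos=(9,-69), heading=270, 3 segment(s) drawn

Segment lengths:
  seg 1: (9,-9) -> (9,-29), length = 20
  seg 2: (9,-29) -> (9,-49), length = 20
  seg 3: (9,-49) -> (9,-69), length = 20
Total = 60

Answer: 60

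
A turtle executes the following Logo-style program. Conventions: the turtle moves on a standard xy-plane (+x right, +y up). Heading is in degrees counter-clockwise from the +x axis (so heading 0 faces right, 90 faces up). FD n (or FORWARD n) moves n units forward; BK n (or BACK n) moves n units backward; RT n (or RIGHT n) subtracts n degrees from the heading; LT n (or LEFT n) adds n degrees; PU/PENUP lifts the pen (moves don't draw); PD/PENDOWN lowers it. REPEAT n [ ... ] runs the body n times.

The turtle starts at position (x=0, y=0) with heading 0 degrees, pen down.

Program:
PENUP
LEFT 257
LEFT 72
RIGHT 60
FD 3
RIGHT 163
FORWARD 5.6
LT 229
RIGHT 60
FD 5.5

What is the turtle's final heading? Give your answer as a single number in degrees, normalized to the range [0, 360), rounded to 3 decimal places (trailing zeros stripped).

Answer: 275

Derivation:
Executing turtle program step by step:
Start: pos=(0,0), heading=0, pen down
PU: pen up
LT 257: heading 0 -> 257
LT 72: heading 257 -> 329
RT 60: heading 329 -> 269
FD 3: (0,0) -> (-0.052,-3) [heading=269, move]
RT 163: heading 269 -> 106
FD 5.6: (-0.052,-3) -> (-1.596,2.384) [heading=106, move]
LT 229: heading 106 -> 335
RT 60: heading 335 -> 275
FD 5.5: (-1.596,2.384) -> (-1.117,-3.096) [heading=275, move]
Final: pos=(-1.117,-3.096), heading=275, 0 segment(s) drawn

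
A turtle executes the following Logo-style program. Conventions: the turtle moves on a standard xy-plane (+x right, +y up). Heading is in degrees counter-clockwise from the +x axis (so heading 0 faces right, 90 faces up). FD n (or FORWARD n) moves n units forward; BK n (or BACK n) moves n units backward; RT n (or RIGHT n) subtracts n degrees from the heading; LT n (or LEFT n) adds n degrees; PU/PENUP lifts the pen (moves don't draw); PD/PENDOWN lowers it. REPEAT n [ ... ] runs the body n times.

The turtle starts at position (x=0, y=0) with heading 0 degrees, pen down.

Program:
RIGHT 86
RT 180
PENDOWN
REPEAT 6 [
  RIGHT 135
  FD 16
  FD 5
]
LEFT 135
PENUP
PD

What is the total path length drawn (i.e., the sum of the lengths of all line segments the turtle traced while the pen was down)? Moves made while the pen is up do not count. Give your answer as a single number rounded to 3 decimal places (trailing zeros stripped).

Executing turtle program step by step:
Start: pos=(0,0), heading=0, pen down
RT 86: heading 0 -> 274
RT 180: heading 274 -> 94
PD: pen down
REPEAT 6 [
  -- iteration 1/6 --
  RT 135: heading 94 -> 319
  FD 16: (0,0) -> (12.075,-10.497) [heading=319, draw]
  FD 5: (12.075,-10.497) -> (15.849,-13.777) [heading=319, draw]
  -- iteration 2/6 --
  RT 135: heading 319 -> 184
  FD 16: (15.849,-13.777) -> (-0.112,-14.893) [heading=184, draw]
  FD 5: (-0.112,-14.893) -> (-5.1,-15.242) [heading=184, draw]
  -- iteration 3/6 --
  RT 135: heading 184 -> 49
  FD 16: (-5.1,-15.242) -> (5.397,-3.167) [heading=49, draw]
  FD 5: (5.397,-3.167) -> (8.677,0.607) [heading=49, draw]
  -- iteration 4/6 --
  RT 135: heading 49 -> 274
  FD 16: (8.677,0.607) -> (9.793,-15.354) [heading=274, draw]
  FD 5: (9.793,-15.354) -> (10.142,-20.342) [heading=274, draw]
  -- iteration 5/6 --
  RT 135: heading 274 -> 139
  FD 16: (10.142,-20.342) -> (-1.933,-9.845) [heading=139, draw]
  FD 5: (-1.933,-9.845) -> (-5.707,-6.565) [heading=139, draw]
  -- iteration 6/6 --
  RT 135: heading 139 -> 4
  FD 16: (-5.707,-6.565) -> (10.254,-5.449) [heading=4, draw]
  FD 5: (10.254,-5.449) -> (15.242,-5.1) [heading=4, draw]
]
LT 135: heading 4 -> 139
PU: pen up
PD: pen down
Final: pos=(15.242,-5.1), heading=139, 12 segment(s) drawn

Segment lengths:
  seg 1: (0,0) -> (12.075,-10.497), length = 16
  seg 2: (12.075,-10.497) -> (15.849,-13.777), length = 5
  seg 3: (15.849,-13.777) -> (-0.112,-14.893), length = 16
  seg 4: (-0.112,-14.893) -> (-5.1,-15.242), length = 5
  seg 5: (-5.1,-15.242) -> (5.397,-3.167), length = 16
  seg 6: (5.397,-3.167) -> (8.677,0.607), length = 5
  seg 7: (8.677,0.607) -> (9.793,-15.354), length = 16
  seg 8: (9.793,-15.354) -> (10.142,-20.342), length = 5
  seg 9: (10.142,-20.342) -> (-1.933,-9.845), length = 16
  seg 10: (-1.933,-9.845) -> (-5.707,-6.565), length = 5
  seg 11: (-5.707,-6.565) -> (10.254,-5.449), length = 16
  seg 12: (10.254,-5.449) -> (15.242,-5.1), length = 5
Total = 126

Answer: 126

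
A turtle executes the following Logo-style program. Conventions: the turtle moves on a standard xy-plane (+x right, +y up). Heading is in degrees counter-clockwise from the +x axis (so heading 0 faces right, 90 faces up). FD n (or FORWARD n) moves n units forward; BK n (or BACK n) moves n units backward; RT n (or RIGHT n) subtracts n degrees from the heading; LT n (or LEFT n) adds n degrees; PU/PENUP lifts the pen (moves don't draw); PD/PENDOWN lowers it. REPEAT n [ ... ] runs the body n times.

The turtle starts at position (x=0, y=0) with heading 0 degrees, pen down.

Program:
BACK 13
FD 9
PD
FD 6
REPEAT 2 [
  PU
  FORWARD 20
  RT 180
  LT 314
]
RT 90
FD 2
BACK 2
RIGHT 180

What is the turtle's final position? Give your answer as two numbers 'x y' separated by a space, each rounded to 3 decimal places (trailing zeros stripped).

Answer: 8.107 14.387

Derivation:
Executing turtle program step by step:
Start: pos=(0,0), heading=0, pen down
BK 13: (0,0) -> (-13,0) [heading=0, draw]
FD 9: (-13,0) -> (-4,0) [heading=0, draw]
PD: pen down
FD 6: (-4,0) -> (2,0) [heading=0, draw]
REPEAT 2 [
  -- iteration 1/2 --
  PU: pen up
  FD 20: (2,0) -> (22,0) [heading=0, move]
  RT 180: heading 0 -> 180
  LT 314: heading 180 -> 134
  -- iteration 2/2 --
  PU: pen up
  FD 20: (22,0) -> (8.107,14.387) [heading=134, move]
  RT 180: heading 134 -> 314
  LT 314: heading 314 -> 268
]
RT 90: heading 268 -> 178
FD 2: (8.107,14.387) -> (6.108,14.457) [heading=178, move]
BK 2: (6.108,14.457) -> (8.107,14.387) [heading=178, move]
RT 180: heading 178 -> 358
Final: pos=(8.107,14.387), heading=358, 3 segment(s) drawn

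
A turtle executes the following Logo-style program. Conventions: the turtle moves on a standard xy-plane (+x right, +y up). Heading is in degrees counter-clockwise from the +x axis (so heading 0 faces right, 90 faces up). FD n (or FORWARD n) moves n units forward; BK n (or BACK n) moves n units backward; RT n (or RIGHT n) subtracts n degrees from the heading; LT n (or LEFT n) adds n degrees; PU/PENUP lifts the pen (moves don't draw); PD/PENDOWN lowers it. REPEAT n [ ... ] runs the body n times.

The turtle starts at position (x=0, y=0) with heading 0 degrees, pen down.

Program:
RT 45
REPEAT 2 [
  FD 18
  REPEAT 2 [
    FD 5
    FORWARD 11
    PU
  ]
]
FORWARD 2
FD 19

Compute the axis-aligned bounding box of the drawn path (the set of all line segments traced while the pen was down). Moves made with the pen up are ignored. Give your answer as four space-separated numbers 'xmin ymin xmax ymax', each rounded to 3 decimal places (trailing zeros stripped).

Executing turtle program step by step:
Start: pos=(0,0), heading=0, pen down
RT 45: heading 0 -> 315
REPEAT 2 [
  -- iteration 1/2 --
  FD 18: (0,0) -> (12.728,-12.728) [heading=315, draw]
  REPEAT 2 [
    -- iteration 1/2 --
    FD 5: (12.728,-12.728) -> (16.263,-16.263) [heading=315, draw]
    FD 11: (16.263,-16.263) -> (24.042,-24.042) [heading=315, draw]
    PU: pen up
    -- iteration 2/2 --
    FD 5: (24.042,-24.042) -> (27.577,-27.577) [heading=315, move]
    FD 11: (27.577,-27.577) -> (35.355,-35.355) [heading=315, move]
    PU: pen up
  ]
  -- iteration 2/2 --
  FD 18: (35.355,-35.355) -> (48.083,-48.083) [heading=315, move]
  REPEAT 2 [
    -- iteration 1/2 --
    FD 5: (48.083,-48.083) -> (51.619,-51.619) [heading=315, move]
    FD 11: (51.619,-51.619) -> (59.397,-59.397) [heading=315, move]
    PU: pen up
    -- iteration 2/2 --
    FD 5: (59.397,-59.397) -> (62.933,-62.933) [heading=315, move]
    FD 11: (62.933,-62.933) -> (70.711,-70.711) [heading=315, move]
    PU: pen up
  ]
]
FD 2: (70.711,-70.711) -> (72.125,-72.125) [heading=315, move]
FD 19: (72.125,-72.125) -> (85.56,-85.56) [heading=315, move]
Final: pos=(85.56,-85.56), heading=315, 3 segment(s) drawn

Segment endpoints: x in {0, 12.728, 16.263, 24.042}, y in {-24.042, -16.263, -12.728, 0}
xmin=0, ymin=-24.042, xmax=24.042, ymax=0

Answer: 0 -24.042 24.042 0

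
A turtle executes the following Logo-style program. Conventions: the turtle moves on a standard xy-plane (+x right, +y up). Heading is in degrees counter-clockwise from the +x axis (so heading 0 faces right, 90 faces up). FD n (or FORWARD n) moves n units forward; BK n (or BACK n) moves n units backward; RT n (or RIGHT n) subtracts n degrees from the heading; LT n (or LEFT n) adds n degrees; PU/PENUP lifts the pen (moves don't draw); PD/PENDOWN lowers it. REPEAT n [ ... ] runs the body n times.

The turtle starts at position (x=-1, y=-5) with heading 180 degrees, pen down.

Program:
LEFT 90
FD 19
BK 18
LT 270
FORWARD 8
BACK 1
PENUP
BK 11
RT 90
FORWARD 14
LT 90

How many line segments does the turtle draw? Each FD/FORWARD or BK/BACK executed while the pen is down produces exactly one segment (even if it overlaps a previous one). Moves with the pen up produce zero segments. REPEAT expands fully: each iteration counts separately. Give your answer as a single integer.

Executing turtle program step by step:
Start: pos=(-1,-5), heading=180, pen down
LT 90: heading 180 -> 270
FD 19: (-1,-5) -> (-1,-24) [heading=270, draw]
BK 18: (-1,-24) -> (-1,-6) [heading=270, draw]
LT 270: heading 270 -> 180
FD 8: (-1,-6) -> (-9,-6) [heading=180, draw]
BK 1: (-9,-6) -> (-8,-6) [heading=180, draw]
PU: pen up
BK 11: (-8,-6) -> (3,-6) [heading=180, move]
RT 90: heading 180 -> 90
FD 14: (3,-6) -> (3,8) [heading=90, move]
LT 90: heading 90 -> 180
Final: pos=(3,8), heading=180, 4 segment(s) drawn
Segments drawn: 4

Answer: 4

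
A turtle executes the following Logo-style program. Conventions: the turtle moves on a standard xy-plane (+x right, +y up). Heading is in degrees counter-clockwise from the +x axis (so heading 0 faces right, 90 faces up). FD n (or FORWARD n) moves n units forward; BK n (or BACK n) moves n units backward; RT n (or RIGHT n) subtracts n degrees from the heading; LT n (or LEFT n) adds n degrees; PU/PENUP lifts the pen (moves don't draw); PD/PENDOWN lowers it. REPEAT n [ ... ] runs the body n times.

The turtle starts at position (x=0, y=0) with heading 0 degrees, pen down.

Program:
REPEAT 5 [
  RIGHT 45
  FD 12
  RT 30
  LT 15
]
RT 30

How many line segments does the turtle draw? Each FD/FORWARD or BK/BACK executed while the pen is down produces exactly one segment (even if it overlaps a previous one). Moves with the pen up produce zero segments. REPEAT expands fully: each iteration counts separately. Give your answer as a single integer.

Executing turtle program step by step:
Start: pos=(0,0), heading=0, pen down
REPEAT 5 [
  -- iteration 1/5 --
  RT 45: heading 0 -> 315
  FD 12: (0,0) -> (8.485,-8.485) [heading=315, draw]
  RT 30: heading 315 -> 285
  LT 15: heading 285 -> 300
  -- iteration 2/5 --
  RT 45: heading 300 -> 255
  FD 12: (8.485,-8.485) -> (5.379,-20.076) [heading=255, draw]
  RT 30: heading 255 -> 225
  LT 15: heading 225 -> 240
  -- iteration 3/5 --
  RT 45: heading 240 -> 195
  FD 12: (5.379,-20.076) -> (-6.212,-23.182) [heading=195, draw]
  RT 30: heading 195 -> 165
  LT 15: heading 165 -> 180
  -- iteration 4/5 --
  RT 45: heading 180 -> 135
  FD 12: (-6.212,-23.182) -> (-14.697,-14.697) [heading=135, draw]
  RT 30: heading 135 -> 105
  LT 15: heading 105 -> 120
  -- iteration 5/5 --
  RT 45: heading 120 -> 75
  FD 12: (-14.697,-14.697) -> (-11.591,-3.106) [heading=75, draw]
  RT 30: heading 75 -> 45
  LT 15: heading 45 -> 60
]
RT 30: heading 60 -> 30
Final: pos=(-11.591,-3.106), heading=30, 5 segment(s) drawn
Segments drawn: 5

Answer: 5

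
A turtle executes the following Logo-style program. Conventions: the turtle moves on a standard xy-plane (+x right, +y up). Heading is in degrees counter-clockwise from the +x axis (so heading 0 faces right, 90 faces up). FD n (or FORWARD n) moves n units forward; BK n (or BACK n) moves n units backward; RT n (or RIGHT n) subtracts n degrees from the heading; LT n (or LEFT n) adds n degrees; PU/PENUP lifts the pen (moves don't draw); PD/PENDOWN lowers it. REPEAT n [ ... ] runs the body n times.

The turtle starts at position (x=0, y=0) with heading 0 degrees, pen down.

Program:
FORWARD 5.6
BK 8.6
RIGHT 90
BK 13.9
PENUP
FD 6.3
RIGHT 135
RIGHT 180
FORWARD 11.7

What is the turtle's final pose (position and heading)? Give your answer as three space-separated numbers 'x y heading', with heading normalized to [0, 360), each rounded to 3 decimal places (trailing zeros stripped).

Answer: 5.273 -0.673 315

Derivation:
Executing turtle program step by step:
Start: pos=(0,0), heading=0, pen down
FD 5.6: (0,0) -> (5.6,0) [heading=0, draw]
BK 8.6: (5.6,0) -> (-3,0) [heading=0, draw]
RT 90: heading 0 -> 270
BK 13.9: (-3,0) -> (-3,13.9) [heading=270, draw]
PU: pen up
FD 6.3: (-3,13.9) -> (-3,7.6) [heading=270, move]
RT 135: heading 270 -> 135
RT 180: heading 135 -> 315
FD 11.7: (-3,7.6) -> (5.273,-0.673) [heading=315, move]
Final: pos=(5.273,-0.673), heading=315, 3 segment(s) drawn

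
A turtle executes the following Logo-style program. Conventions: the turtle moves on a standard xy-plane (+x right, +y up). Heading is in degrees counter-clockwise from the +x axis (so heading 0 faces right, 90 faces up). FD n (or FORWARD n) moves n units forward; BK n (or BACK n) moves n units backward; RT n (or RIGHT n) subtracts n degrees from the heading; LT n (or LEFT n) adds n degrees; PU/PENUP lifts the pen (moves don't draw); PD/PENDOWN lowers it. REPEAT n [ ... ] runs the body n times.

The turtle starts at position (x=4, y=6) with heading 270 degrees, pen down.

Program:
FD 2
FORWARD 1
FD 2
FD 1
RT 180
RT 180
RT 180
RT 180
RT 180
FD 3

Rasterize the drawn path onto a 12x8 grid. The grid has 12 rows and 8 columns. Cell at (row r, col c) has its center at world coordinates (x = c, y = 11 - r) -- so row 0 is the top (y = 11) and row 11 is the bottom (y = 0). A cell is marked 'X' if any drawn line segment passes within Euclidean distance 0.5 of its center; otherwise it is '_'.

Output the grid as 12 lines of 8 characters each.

Segment 0: (4,6) -> (4,4)
Segment 1: (4,4) -> (4,3)
Segment 2: (4,3) -> (4,1)
Segment 3: (4,1) -> (4,0)
Segment 4: (4,0) -> (4,3)

Answer: ________
________
________
________
________
____X___
____X___
____X___
____X___
____X___
____X___
____X___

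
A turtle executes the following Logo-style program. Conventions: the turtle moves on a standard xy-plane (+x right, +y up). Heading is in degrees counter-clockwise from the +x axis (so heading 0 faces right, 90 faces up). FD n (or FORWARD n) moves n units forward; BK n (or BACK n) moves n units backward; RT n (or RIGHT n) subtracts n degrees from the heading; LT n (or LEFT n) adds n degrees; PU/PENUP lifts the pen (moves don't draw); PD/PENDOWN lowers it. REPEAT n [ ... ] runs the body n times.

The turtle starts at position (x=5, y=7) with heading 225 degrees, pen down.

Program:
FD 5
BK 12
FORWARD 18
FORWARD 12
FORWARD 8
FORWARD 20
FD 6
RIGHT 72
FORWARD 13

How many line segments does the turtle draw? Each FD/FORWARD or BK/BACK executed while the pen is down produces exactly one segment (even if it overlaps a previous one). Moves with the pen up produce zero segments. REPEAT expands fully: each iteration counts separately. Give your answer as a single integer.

Answer: 8

Derivation:
Executing turtle program step by step:
Start: pos=(5,7), heading=225, pen down
FD 5: (5,7) -> (1.464,3.464) [heading=225, draw]
BK 12: (1.464,3.464) -> (9.95,11.95) [heading=225, draw]
FD 18: (9.95,11.95) -> (-2.778,-0.778) [heading=225, draw]
FD 12: (-2.778,-0.778) -> (-11.263,-9.263) [heading=225, draw]
FD 8: (-11.263,-9.263) -> (-16.92,-14.92) [heading=225, draw]
FD 20: (-16.92,-14.92) -> (-31.062,-29.062) [heading=225, draw]
FD 6: (-31.062,-29.062) -> (-35.305,-33.305) [heading=225, draw]
RT 72: heading 225 -> 153
FD 13: (-35.305,-33.305) -> (-46.888,-27.403) [heading=153, draw]
Final: pos=(-46.888,-27.403), heading=153, 8 segment(s) drawn
Segments drawn: 8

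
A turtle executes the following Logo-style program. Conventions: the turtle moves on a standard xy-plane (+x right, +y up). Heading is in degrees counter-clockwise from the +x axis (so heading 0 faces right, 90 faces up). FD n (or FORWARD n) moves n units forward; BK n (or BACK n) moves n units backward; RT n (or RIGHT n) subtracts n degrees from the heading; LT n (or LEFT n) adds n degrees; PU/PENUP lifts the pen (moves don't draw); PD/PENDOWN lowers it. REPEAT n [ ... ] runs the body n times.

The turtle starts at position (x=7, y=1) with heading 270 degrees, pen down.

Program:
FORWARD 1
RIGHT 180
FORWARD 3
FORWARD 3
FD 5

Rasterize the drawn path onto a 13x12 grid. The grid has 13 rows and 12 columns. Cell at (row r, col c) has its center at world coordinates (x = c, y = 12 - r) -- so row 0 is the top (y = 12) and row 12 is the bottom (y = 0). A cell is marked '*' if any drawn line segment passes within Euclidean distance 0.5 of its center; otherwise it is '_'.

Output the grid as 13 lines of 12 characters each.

Segment 0: (7,1) -> (7,0)
Segment 1: (7,0) -> (7,3)
Segment 2: (7,3) -> (7,6)
Segment 3: (7,6) -> (7,11)

Answer: ____________
_______*____
_______*____
_______*____
_______*____
_______*____
_______*____
_______*____
_______*____
_______*____
_______*____
_______*____
_______*____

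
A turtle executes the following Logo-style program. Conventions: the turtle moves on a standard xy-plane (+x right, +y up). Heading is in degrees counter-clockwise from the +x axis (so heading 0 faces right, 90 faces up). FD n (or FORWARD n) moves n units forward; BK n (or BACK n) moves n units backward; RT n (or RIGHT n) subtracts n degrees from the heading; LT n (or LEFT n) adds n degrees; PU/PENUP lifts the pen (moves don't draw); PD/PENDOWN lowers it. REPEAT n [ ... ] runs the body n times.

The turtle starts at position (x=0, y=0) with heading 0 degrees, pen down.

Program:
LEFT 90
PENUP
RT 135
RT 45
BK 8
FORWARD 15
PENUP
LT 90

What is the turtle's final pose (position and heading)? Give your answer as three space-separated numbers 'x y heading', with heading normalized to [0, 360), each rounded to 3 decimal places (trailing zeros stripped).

Answer: 0 -7 0

Derivation:
Executing turtle program step by step:
Start: pos=(0,0), heading=0, pen down
LT 90: heading 0 -> 90
PU: pen up
RT 135: heading 90 -> 315
RT 45: heading 315 -> 270
BK 8: (0,0) -> (0,8) [heading=270, move]
FD 15: (0,8) -> (0,-7) [heading=270, move]
PU: pen up
LT 90: heading 270 -> 0
Final: pos=(0,-7), heading=0, 0 segment(s) drawn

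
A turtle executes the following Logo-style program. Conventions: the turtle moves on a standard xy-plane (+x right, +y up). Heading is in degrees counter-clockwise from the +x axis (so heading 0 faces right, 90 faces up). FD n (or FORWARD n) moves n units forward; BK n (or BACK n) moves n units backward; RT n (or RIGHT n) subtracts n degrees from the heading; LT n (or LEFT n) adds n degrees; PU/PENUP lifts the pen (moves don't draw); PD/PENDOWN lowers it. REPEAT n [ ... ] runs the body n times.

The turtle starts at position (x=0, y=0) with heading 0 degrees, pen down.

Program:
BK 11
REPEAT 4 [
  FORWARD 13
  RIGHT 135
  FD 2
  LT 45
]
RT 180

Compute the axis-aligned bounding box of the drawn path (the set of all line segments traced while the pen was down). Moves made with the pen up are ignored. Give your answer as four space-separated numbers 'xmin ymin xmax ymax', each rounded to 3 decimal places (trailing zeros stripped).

Executing turtle program step by step:
Start: pos=(0,0), heading=0, pen down
BK 11: (0,0) -> (-11,0) [heading=0, draw]
REPEAT 4 [
  -- iteration 1/4 --
  FD 13: (-11,0) -> (2,0) [heading=0, draw]
  RT 135: heading 0 -> 225
  FD 2: (2,0) -> (0.586,-1.414) [heading=225, draw]
  LT 45: heading 225 -> 270
  -- iteration 2/4 --
  FD 13: (0.586,-1.414) -> (0.586,-14.414) [heading=270, draw]
  RT 135: heading 270 -> 135
  FD 2: (0.586,-14.414) -> (-0.828,-13) [heading=135, draw]
  LT 45: heading 135 -> 180
  -- iteration 3/4 --
  FD 13: (-0.828,-13) -> (-13.828,-13) [heading=180, draw]
  RT 135: heading 180 -> 45
  FD 2: (-13.828,-13) -> (-12.414,-11.586) [heading=45, draw]
  LT 45: heading 45 -> 90
  -- iteration 4/4 --
  FD 13: (-12.414,-11.586) -> (-12.414,1.414) [heading=90, draw]
  RT 135: heading 90 -> 315
  FD 2: (-12.414,1.414) -> (-11,0) [heading=315, draw]
  LT 45: heading 315 -> 0
]
RT 180: heading 0 -> 180
Final: pos=(-11,0), heading=180, 9 segment(s) drawn

Segment endpoints: x in {-13.828, -12.414, -12.414, -11, -11, -0.828, 0, 0.586, 0.586, 2}, y in {-14.414, -13, -13, -11.586, -1.414, 0, 0, 1.414}
xmin=-13.828, ymin=-14.414, xmax=2, ymax=1.414

Answer: -13.828 -14.414 2 1.414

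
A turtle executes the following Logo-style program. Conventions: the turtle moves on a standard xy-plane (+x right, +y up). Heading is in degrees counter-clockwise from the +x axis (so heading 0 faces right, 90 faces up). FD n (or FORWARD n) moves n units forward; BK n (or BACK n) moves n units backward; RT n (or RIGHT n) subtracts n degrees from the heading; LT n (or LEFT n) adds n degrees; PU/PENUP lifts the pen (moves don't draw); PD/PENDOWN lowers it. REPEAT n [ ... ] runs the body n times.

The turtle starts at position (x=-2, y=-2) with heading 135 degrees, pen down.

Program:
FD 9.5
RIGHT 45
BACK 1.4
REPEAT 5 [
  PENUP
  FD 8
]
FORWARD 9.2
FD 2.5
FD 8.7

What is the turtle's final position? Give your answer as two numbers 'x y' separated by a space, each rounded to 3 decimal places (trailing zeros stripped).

Executing turtle program step by step:
Start: pos=(-2,-2), heading=135, pen down
FD 9.5: (-2,-2) -> (-8.718,4.718) [heading=135, draw]
RT 45: heading 135 -> 90
BK 1.4: (-8.718,4.718) -> (-8.718,3.318) [heading=90, draw]
REPEAT 5 [
  -- iteration 1/5 --
  PU: pen up
  FD 8: (-8.718,3.318) -> (-8.718,11.318) [heading=90, move]
  -- iteration 2/5 --
  PU: pen up
  FD 8: (-8.718,11.318) -> (-8.718,19.318) [heading=90, move]
  -- iteration 3/5 --
  PU: pen up
  FD 8: (-8.718,19.318) -> (-8.718,27.318) [heading=90, move]
  -- iteration 4/5 --
  PU: pen up
  FD 8: (-8.718,27.318) -> (-8.718,35.318) [heading=90, move]
  -- iteration 5/5 --
  PU: pen up
  FD 8: (-8.718,35.318) -> (-8.718,43.318) [heading=90, move]
]
FD 9.2: (-8.718,43.318) -> (-8.718,52.518) [heading=90, move]
FD 2.5: (-8.718,52.518) -> (-8.718,55.018) [heading=90, move]
FD 8.7: (-8.718,55.018) -> (-8.718,63.718) [heading=90, move]
Final: pos=(-8.718,63.718), heading=90, 2 segment(s) drawn

Answer: -8.718 63.718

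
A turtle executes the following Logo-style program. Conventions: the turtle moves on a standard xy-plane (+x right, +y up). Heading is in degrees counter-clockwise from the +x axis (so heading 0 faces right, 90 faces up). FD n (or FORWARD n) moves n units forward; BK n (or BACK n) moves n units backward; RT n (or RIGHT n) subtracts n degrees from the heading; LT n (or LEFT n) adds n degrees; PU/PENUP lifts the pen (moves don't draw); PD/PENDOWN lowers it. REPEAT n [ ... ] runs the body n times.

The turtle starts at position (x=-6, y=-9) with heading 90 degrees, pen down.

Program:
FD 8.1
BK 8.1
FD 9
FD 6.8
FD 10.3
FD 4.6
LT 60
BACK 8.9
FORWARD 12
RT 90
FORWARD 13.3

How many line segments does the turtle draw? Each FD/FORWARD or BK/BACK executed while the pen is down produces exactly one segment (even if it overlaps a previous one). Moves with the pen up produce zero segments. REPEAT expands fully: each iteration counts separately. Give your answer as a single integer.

Answer: 9

Derivation:
Executing turtle program step by step:
Start: pos=(-6,-9), heading=90, pen down
FD 8.1: (-6,-9) -> (-6,-0.9) [heading=90, draw]
BK 8.1: (-6,-0.9) -> (-6,-9) [heading=90, draw]
FD 9: (-6,-9) -> (-6,0) [heading=90, draw]
FD 6.8: (-6,0) -> (-6,6.8) [heading=90, draw]
FD 10.3: (-6,6.8) -> (-6,17.1) [heading=90, draw]
FD 4.6: (-6,17.1) -> (-6,21.7) [heading=90, draw]
LT 60: heading 90 -> 150
BK 8.9: (-6,21.7) -> (1.708,17.25) [heading=150, draw]
FD 12: (1.708,17.25) -> (-8.685,23.25) [heading=150, draw]
RT 90: heading 150 -> 60
FD 13.3: (-8.685,23.25) -> (-2.035,34.768) [heading=60, draw]
Final: pos=(-2.035,34.768), heading=60, 9 segment(s) drawn
Segments drawn: 9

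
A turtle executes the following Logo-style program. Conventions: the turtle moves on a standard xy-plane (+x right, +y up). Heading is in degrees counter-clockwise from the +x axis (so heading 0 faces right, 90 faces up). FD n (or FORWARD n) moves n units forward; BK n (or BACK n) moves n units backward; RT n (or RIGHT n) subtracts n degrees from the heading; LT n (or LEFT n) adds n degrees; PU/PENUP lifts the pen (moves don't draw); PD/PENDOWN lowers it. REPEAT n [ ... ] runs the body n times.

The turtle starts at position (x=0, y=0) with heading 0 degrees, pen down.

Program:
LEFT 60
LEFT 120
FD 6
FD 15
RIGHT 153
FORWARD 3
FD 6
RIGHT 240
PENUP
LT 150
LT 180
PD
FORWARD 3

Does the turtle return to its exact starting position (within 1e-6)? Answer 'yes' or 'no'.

Answer: no

Derivation:
Executing turtle program step by step:
Start: pos=(0,0), heading=0, pen down
LT 60: heading 0 -> 60
LT 120: heading 60 -> 180
FD 6: (0,0) -> (-6,0) [heading=180, draw]
FD 15: (-6,0) -> (-21,0) [heading=180, draw]
RT 153: heading 180 -> 27
FD 3: (-21,0) -> (-18.327,1.362) [heading=27, draw]
FD 6: (-18.327,1.362) -> (-12.981,4.086) [heading=27, draw]
RT 240: heading 27 -> 147
PU: pen up
LT 150: heading 147 -> 297
LT 180: heading 297 -> 117
PD: pen down
FD 3: (-12.981,4.086) -> (-14.343,6.759) [heading=117, draw]
Final: pos=(-14.343,6.759), heading=117, 5 segment(s) drawn

Start position: (0, 0)
Final position: (-14.343, 6.759)
Distance = 15.856; >= 1e-6 -> NOT closed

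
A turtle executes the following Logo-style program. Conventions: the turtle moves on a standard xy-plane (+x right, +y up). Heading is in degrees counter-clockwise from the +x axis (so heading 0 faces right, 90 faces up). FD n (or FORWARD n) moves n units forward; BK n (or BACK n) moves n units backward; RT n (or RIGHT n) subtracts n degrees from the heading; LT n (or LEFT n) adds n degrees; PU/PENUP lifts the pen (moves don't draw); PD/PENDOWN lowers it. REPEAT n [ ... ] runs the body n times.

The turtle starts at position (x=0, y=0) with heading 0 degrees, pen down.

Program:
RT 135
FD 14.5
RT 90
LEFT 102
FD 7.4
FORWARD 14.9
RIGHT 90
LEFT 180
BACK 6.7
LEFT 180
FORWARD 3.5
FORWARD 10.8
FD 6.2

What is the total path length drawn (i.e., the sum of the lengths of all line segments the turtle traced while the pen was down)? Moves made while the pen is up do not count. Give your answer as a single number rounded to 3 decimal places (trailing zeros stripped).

Executing turtle program step by step:
Start: pos=(0,0), heading=0, pen down
RT 135: heading 0 -> 225
FD 14.5: (0,0) -> (-10.253,-10.253) [heading=225, draw]
RT 90: heading 225 -> 135
LT 102: heading 135 -> 237
FD 7.4: (-10.253,-10.253) -> (-14.283,-16.459) [heading=237, draw]
FD 14.9: (-14.283,-16.459) -> (-22.398,-28.955) [heading=237, draw]
RT 90: heading 237 -> 147
LT 180: heading 147 -> 327
BK 6.7: (-22.398,-28.955) -> (-28.018,-25.306) [heading=327, draw]
LT 180: heading 327 -> 147
FD 3.5: (-28.018,-25.306) -> (-30.953,-23.4) [heading=147, draw]
FD 10.8: (-30.953,-23.4) -> (-40.011,-17.518) [heading=147, draw]
FD 6.2: (-40.011,-17.518) -> (-45.21,-14.141) [heading=147, draw]
Final: pos=(-45.21,-14.141), heading=147, 7 segment(s) drawn

Segment lengths:
  seg 1: (0,0) -> (-10.253,-10.253), length = 14.5
  seg 2: (-10.253,-10.253) -> (-14.283,-16.459), length = 7.4
  seg 3: (-14.283,-16.459) -> (-22.398,-28.955), length = 14.9
  seg 4: (-22.398,-28.955) -> (-28.018,-25.306), length = 6.7
  seg 5: (-28.018,-25.306) -> (-30.953,-23.4), length = 3.5
  seg 6: (-30.953,-23.4) -> (-40.011,-17.518), length = 10.8
  seg 7: (-40.011,-17.518) -> (-45.21,-14.141), length = 6.2
Total = 64

Answer: 64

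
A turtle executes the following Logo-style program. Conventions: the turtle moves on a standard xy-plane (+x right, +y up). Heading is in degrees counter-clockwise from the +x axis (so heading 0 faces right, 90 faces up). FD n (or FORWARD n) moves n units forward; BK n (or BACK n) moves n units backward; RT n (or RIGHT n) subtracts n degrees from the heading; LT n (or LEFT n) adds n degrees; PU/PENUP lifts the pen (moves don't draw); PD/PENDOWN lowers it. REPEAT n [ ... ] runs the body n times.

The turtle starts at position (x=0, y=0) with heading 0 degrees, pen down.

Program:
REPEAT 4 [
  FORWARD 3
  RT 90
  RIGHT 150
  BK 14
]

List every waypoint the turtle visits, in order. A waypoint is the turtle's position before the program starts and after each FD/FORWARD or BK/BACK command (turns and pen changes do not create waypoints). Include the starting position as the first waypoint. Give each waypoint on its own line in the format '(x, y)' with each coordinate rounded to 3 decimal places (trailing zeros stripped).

Executing turtle program step by step:
Start: pos=(0,0), heading=0, pen down
REPEAT 4 [
  -- iteration 1/4 --
  FD 3: (0,0) -> (3,0) [heading=0, draw]
  RT 90: heading 0 -> 270
  RT 150: heading 270 -> 120
  BK 14: (3,0) -> (10,-12.124) [heading=120, draw]
  -- iteration 2/4 --
  FD 3: (10,-12.124) -> (8.5,-9.526) [heading=120, draw]
  RT 90: heading 120 -> 30
  RT 150: heading 30 -> 240
  BK 14: (8.5,-9.526) -> (15.5,2.598) [heading=240, draw]
  -- iteration 3/4 --
  FD 3: (15.5,2.598) -> (14,0) [heading=240, draw]
  RT 90: heading 240 -> 150
  RT 150: heading 150 -> 0
  BK 14: (14,0) -> (0,0) [heading=0, draw]
  -- iteration 4/4 --
  FD 3: (0,0) -> (3,0) [heading=0, draw]
  RT 90: heading 0 -> 270
  RT 150: heading 270 -> 120
  BK 14: (3,0) -> (10,-12.124) [heading=120, draw]
]
Final: pos=(10,-12.124), heading=120, 8 segment(s) drawn
Waypoints (9 total):
(0, 0)
(3, 0)
(10, -12.124)
(8.5, -9.526)
(15.5, 2.598)
(14, 0)
(0, 0)
(3, 0)
(10, -12.124)

Answer: (0, 0)
(3, 0)
(10, -12.124)
(8.5, -9.526)
(15.5, 2.598)
(14, 0)
(0, 0)
(3, 0)
(10, -12.124)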